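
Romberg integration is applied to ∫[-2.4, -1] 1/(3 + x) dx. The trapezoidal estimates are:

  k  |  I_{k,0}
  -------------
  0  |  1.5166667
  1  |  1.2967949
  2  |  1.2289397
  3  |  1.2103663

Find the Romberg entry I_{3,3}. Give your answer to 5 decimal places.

Richardson extrapolation on the trapezoidal column (denominator 4−1=3):
I_{1,1} = (4·1.2967949 − 1.5166667) / 3 = 1.2235043
I_{2,1} = 1.2289397 + (1.2289397 − 1.2967949)/3 = 1.2063213
I_{3,1} = 1.2103663 + (1.2103663 − 1.2289397)/3 = 1.2041752
I_{2,2} = (16·1.2063213 − 1.2235043) / 15 = 1.2051758
I_{3,2} = 1.2041752 + (1.2041752 − 1.2063213)/15 = 1.2040321
I_{3,3} = (64·1.2040321 − 1.2051758) / 63 = 1.2040139
(Column j=1 coincides with Simpson's rule on the same nodes.)

1.20401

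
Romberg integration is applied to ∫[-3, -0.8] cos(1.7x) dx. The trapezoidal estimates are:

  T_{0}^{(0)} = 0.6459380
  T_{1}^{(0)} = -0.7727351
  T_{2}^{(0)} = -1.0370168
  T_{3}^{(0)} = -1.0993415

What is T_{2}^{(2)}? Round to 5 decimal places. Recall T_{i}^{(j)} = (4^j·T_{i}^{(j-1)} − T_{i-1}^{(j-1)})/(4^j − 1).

-1.11708

Richardson extrapolation on the trapezoidal column (denominator 4−1=3):
T_{1}^{(1)} = (4·(-0.7727351) − 0.6459380) / 3 = -1.2456261
T_{2}^{(1)} = -1.0370168 + (-1.0370168 − (-0.7727351))/3 = -1.1251107
T_{2}^{(2)} = -1.1251107 + (-1.1251107 − (-1.2456261))/15 = -1.1170763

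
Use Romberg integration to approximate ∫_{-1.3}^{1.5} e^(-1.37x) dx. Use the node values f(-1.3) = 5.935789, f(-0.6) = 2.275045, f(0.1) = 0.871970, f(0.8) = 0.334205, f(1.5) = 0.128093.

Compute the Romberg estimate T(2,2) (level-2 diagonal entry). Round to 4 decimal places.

4.2438

T(0,0) (trapezoid, 1 panel, h=2.8000): 8.489435
T(1,0) (trapezoid, 2 panels, h=1.4000): 5.465475
T(2,0) (trapezoid, 4 panels, h=0.7000): 4.559213
T(1,1) = 5.465475 + (5.465475 − 8.489435)/3 = 4.457488
T(2,1) = 4.559213 + (4.559213 − 5.465475)/3 = 4.257126
T(2,2) = 4.257126 + (4.257126 − 4.457488)/15 = 4.243769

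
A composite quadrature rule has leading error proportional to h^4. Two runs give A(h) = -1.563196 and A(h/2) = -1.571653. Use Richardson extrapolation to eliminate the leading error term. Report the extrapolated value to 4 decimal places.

Extrapolated value = (16·A(h/2) − A(h)) / (16 − 1)
= (16·(-1.571653) − (-1.563196)) / 15
= -23.583252 / 15 = -1.572217

-1.5722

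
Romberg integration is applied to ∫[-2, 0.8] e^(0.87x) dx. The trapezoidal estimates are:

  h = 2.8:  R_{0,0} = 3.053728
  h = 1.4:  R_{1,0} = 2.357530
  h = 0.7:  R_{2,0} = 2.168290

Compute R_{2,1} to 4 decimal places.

R_{2,1} = 2.168290 + (2.168290 − 2.357530)/3 = 2.105210

2.1052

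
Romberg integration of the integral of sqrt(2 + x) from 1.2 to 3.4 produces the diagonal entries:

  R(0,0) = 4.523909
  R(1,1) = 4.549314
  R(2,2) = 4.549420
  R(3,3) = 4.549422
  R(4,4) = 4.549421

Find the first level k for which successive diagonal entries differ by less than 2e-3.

k = 2

|R(1,1) − R(0,0)| = 0.025405 ≥ 2e-3
|R(2,2) − R(1,1)| = 0.000106 < 2e-3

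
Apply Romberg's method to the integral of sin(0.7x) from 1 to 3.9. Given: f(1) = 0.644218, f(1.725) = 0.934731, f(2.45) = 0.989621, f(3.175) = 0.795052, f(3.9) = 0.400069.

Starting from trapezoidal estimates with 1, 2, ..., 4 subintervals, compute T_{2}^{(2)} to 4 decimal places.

T_{0}^{(0)} (trapezoid, 1 panel, h=2.9000): 1.514216
T_{1}^{(0)} (trapezoid, 2 panels, h=1.4500): 2.192059
T_{2}^{(0)} (trapezoid, 4 panels, h=0.7250): 2.350122
T_{1}^{(1)} = 2.192059 + (2.192059 − 1.514216)/3 = 2.418007
T_{2}^{(1)} = 2.350122 + (2.350122 − 2.192059)/3 = 2.402810
T_{2}^{(2)} = 2.402810 + (2.402810 − 2.418007)/15 = 2.401797

2.4018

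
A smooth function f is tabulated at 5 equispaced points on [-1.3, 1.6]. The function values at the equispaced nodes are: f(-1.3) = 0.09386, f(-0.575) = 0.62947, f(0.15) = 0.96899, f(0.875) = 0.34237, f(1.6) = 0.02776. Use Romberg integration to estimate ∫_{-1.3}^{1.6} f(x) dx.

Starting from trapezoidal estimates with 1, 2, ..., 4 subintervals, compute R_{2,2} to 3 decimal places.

1.404

R_{0,0} (trapezoid, 1 panel, h=2.9000): 0.17635
R_{1,0} (trapezoid, 2 panels, h=1.4500): 1.49321
R_{2,0} (trapezoid, 4 panels, h=0.7250): 1.45119
R_{1,1} = 1.49321 + (1.49321 − 0.17635)/3 = 1.93216
R_{2,1} = 1.45119 + (1.45119 − 1.49321)/3 = 1.43718
R_{2,2} = 1.43718 + (1.43718 − 1.93216)/15 = 1.40418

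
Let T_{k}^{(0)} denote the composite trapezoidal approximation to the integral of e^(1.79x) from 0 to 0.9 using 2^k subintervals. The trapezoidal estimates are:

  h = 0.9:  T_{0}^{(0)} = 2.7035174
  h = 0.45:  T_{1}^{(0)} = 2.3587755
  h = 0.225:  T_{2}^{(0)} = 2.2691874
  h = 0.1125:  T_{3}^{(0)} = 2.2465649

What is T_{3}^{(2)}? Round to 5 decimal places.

Richardson extrapolation on the trapezoidal column (denominator 4−1=3):
T_{2}^{(1)} = (4·2.2691874 − 2.3587755) / 3 = 2.2393247
T_{3}^{(1)} = 2.2465649 + (2.2465649 − 2.2691874)/3 = 2.2390241
T_{3}^{(2)} = (16·2.2390241 − 2.2393247) / 15 = 2.2390041

2.23900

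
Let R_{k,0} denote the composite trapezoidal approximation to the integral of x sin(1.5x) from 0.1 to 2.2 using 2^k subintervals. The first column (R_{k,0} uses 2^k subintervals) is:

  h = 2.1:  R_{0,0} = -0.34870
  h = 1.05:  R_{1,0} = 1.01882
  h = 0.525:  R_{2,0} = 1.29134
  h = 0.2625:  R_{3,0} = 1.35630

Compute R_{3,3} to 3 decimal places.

1.378

R_{1,1} = 1.01882 + (1.01882 − (-0.34870))/3 = 1.47466
R_{2,1} = 1.29134 + (1.29134 − 1.01882)/3 = 1.38218
R_{3,1} = 1.35630 + (1.35630 − 1.29134)/3 = 1.37795
R_{2,2} = (16·1.38218 − 1.47466) / 15 = 1.37601
R_{3,2} = (16·1.37795 − 1.38218) / 15 = 1.37767
R_{3,3} = (64·1.37767 − 1.37601) / 63 = 1.37770
(Column j=1 coincides with Simpson's rule on the same nodes.)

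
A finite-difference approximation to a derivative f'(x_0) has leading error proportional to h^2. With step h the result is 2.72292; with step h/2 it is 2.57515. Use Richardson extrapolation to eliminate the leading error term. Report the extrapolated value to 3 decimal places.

2.526

The leading error scales as h^2; refining by a factor of 2 reduces it by 2^2 = 4.
Extrapolated value = (4·A(h/2) − A(h)) / (4 − 1)
= (4·2.57515 − 2.72292) / 3
= 7.57768 / 3 = 2.52589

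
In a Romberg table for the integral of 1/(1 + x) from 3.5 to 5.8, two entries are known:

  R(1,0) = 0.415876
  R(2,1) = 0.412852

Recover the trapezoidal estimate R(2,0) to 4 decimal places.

From R(2,1) = (4·R(2,0) − R(1,0))/3, solve for R(2,0):
4·R(2,0) = 3·0.412852 + 0.415876 = 1.654432
R(2,0) = 0.413608

0.4136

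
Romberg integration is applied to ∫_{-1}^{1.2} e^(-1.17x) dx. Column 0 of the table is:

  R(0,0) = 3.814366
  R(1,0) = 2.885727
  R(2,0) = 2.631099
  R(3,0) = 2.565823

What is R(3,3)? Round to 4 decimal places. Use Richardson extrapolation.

2.5439

Richardson extrapolation on the trapezoidal column (denominator 4−1=3):
R(1,1) = 2.885727 + (2.885727 − 3.814366)/3 = 2.576181
R(2,1) = (4·2.631099 − 2.885727) / 3 = 2.546223
R(3,1) = (4·2.565823 − 2.631099) / 3 = 2.544064
R(2,2) = (16·2.546223 − 2.576181) / 15 = 2.544226
R(3,2) = (16·2.544064 − 2.546223) / 15 = 2.543920
R(3,3) = 2.543920 + (2.543920 − 2.544226)/63 = 2.543915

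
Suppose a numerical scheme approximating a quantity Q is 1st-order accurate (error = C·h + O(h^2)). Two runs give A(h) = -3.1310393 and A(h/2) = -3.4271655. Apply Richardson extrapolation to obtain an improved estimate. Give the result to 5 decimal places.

The leading error scales as h; refining by a factor of 2 reduces it by 2^1 = 2.
Extrapolated value = (2·A(h/2) − A(h)) / (2 − 1)
= (2·(-3.4271655) − (-3.1310393)) / 1
= -3.7232917 / 1 = -3.7232917

-3.72329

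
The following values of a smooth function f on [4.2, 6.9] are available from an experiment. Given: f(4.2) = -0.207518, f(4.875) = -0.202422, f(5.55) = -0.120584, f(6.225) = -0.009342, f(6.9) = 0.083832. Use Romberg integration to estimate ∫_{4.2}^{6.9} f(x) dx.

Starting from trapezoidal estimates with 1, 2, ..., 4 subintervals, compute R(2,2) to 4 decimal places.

-0.2727

R(0,0) (trapezoid, 1 panel, h=2.7000): -0.166976
R(1,0) (trapezoid, 2 panels, h=1.3500): -0.246276
R(2,0) (trapezoid, 4 panels, h=0.6750): -0.266079
R(1,1) = -0.246276 + (-0.246276 − (-0.166976))/3 = -0.272709
R(2,1) = -0.266079 + (-0.266079 − (-0.246276))/3 = -0.272680
R(2,2) = -0.272680 + (-0.272680 − (-0.272709))/15 = -0.272678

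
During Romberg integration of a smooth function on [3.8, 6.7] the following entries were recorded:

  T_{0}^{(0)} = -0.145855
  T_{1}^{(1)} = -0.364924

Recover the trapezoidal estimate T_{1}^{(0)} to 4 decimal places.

From T_{1}^{(1)} = (4·T_{1}^{(0)} − T_{0}^{(0)})/3, solve for T_{1}^{(0)}:
4·T_{1}^{(0)} = 3·(-0.364924) + (-0.145855) = -1.240627
T_{1}^{(0)} = -0.310157

-0.3102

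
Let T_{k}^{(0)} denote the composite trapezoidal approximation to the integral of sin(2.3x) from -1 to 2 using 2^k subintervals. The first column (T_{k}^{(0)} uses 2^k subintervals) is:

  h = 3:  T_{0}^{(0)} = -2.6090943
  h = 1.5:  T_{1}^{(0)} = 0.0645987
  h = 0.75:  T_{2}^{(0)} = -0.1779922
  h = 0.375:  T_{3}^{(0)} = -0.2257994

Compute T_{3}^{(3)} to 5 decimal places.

Richardson extrapolation on the trapezoidal column (denominator 4−1=3):
T_{1}^{(1)} = (4·0.0645987 − (-2.6090943)) / 3 = 0.9558297
T_{2}^{(1)} = -0.1779922 + (-0.1779922 − 0.0645987)/3 = -0.2588558
T_{3}^{(1)} = (4·(-0.2257994) − (-0.1779922)) / 3 = -0.2417351
T_{2}^{(2)} = (16·(-0.2588558) − 0.9558297) / 15 = -0.3398348
T_{3}^{(2)} = (16·(-0.2417351) − (-0.2588558)) / 15 = -0.2405937
T_{3}^{(3)} = -0.2405937 + (-0.2405937 − (-0.3398348))/63 = -0.2390184

-0.23902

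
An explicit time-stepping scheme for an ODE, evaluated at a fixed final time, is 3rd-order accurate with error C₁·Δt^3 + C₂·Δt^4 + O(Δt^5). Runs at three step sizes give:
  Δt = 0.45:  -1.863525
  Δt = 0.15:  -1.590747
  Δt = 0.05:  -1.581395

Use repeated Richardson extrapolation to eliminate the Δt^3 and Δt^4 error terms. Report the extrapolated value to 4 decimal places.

First eliminate the Δt^3 term (factor 3^3 = 27):
  B₁ = (27·(-1.590747) − (-1.863525))/26 = -1.580256
  B₂ = (27·(-1.581395) − (-1.590747))/26 = -1.581035
Then eliminate the Δt^4 term (factor 3^4 = 81):
  (81·(-1.581035) − (-1.580256))/80 = -1.581045

-1.5810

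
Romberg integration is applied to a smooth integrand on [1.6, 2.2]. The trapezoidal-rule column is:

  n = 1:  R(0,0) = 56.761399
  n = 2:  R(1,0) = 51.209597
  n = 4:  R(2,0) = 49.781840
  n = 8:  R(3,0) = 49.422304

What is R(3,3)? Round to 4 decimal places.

R(1,1) = (4·51.209597 − 56.761399) / 3 = 49.358996
R(2,1) = (4·49.781840 − 51.209597) / 3 = 49.305921
R(3,1) = 49.422304 + (49.422304 − 49.781840)/3 = 49.302459
R(2,2) = (16·49.305921 − 49.358996) / 15 = 49.302383
R(3,2) = 49.302459 + (49.302459 − 49.305921)/15 = 49.302228
R(3,3) = (64·49.302228 − 49.302383) / 63 = 49.302226

49.3022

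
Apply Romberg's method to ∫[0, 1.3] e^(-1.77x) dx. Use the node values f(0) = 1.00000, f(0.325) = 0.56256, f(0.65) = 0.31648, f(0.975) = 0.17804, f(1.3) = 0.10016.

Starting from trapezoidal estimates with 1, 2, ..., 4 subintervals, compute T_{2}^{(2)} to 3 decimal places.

T_{0}^{(0)} (trapezoid, 1 panel, h=1.3000): 0.71510
T_{1}^{(0)} (trapezoid, 2 panels, h=0.6500): 0.56326
T_{2}^{(0)} (trapezoid, 4 panels, h=0.3250): 0.52233
T_{1}^{(1)} = 0.56326 + (0.56326 − 0.71510)/3 = 0.51265
T_{2}^{(1)} = 0.52233 + (0.52233 − 0.56326)/3 = 0.50869
T_{2}^{(2)} = 0.50869 + (0.50869 − 0.51265)/15 = 0.50843

0.508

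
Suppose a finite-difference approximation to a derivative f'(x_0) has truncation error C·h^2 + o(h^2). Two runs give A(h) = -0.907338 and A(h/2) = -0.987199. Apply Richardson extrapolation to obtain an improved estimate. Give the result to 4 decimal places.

-1.0138

Extrapolated value = (4·A(h/2) − A(h)) / (4 − 1)
= (4·(-0.987199) − (-0.907338)) / 3
= -3.041458 / 3 = -1.013819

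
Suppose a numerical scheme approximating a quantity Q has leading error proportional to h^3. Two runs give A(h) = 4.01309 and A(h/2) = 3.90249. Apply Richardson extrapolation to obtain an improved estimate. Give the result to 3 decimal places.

3.887

The leading error scales as h^3; refining by a factor of 2 reduces it by 2^3 = 8.
Extrapolated value = (8·A(h/2) − A(h)) / (8 − 1)
= (8·3.90249 − 4.01309) / 7
= 27.20683 / 7 = 3.88669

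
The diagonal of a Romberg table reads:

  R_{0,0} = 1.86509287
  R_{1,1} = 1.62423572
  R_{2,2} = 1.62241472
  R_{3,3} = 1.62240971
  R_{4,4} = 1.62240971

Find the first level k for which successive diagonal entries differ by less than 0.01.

k = 2

|R_{1,1} − R_{0,0}| = 0.24085715 ≥ 0.01
|R_{2,2} − R_{1,1}| = 0.00182100 < 0.01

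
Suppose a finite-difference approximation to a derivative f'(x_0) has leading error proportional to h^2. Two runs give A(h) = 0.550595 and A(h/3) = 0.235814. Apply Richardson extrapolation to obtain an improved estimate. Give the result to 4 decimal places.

0.1965

The leading error scales as h^2; refining by a factor of 3 reduces it by 3^2 = 9.
Extrapolated value = (9·A(h/3) − A(h)) / (9 − 1)
= (9·0.235814 − 0.550595) / 8
= 1.571731 / 8 = 0.196466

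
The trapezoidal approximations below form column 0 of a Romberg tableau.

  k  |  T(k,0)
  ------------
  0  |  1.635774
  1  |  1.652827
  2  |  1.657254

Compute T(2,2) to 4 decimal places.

Richardson extrapolation on the trapezoidal column (denominator 4−1=3):
T(1,1) = 1.652827 + (1.652827 − 1.635774)/3 = 1.658511
T(2,1) = (4·1.657254 − 1.652827) / 3 = 1.658730
T(2,2) = 1.658730 + (1.658730 − 1.658511)/15 = 1.658745
(Column j=1 coincides with Simpson's rule on the same nodes.)

1.6587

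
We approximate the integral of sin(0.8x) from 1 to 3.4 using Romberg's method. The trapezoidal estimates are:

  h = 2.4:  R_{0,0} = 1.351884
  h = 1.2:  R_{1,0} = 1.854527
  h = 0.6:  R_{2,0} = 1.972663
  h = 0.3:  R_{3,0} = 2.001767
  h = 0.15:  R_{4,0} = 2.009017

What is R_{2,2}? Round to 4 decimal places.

R_{1,1} = 1.854527 + (1.854527 − 1.351884)/3 = 2.022075
R_{2,1} = (4·1.972663 − 1.854527) / 3 = 2.012042
R_{2,2} = 2.012042 + (2.012042 − 2.022075)/15 = 2.011373

2.0114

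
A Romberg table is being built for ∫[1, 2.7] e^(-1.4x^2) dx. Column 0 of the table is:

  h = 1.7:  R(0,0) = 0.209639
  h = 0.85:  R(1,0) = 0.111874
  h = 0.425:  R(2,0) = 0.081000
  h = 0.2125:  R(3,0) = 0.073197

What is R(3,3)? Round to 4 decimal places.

0.0706

Richardson extrapolation on the trapezoidal column (denominator 4−1=3):
R(1,1) = 0.111874 + (0.111874 − 0.209639)/3 = 0.079286
R(2,1) = (4·0.081000 − 0.111874) / 3 = 0.070709
R(3,1) = 0.073197 + (0.073197 − 0.081000)/3 = 0.070596
R(2,2) = (16·0.070709 − 0.079286) / 15 = 0.070137
R(3,2) = (16·0.070596 − 0.070709) / 15 = 0.070588
R(3,3) = (64·0.070588 − 0.070137) / 63 = 0.070595
(Column j=1 coincides with Simpson's rule on the same nodes.)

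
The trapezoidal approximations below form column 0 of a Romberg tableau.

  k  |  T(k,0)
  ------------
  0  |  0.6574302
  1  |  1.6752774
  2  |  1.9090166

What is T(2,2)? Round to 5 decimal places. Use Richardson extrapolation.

Richardson extrapolation on the trapezoidal column (denominator 4−1=3):
T(1,1) = (4·1.6752774 − 0.6574302) / 3 = 2.0145598
T(2,1) = 1.9090166 + (1.9090166 − 1.6752774)/3 = 1.9869297
T(2,2) = (16·1.9869297 − 2.0145598) / 15 = 1.9850877

1.98509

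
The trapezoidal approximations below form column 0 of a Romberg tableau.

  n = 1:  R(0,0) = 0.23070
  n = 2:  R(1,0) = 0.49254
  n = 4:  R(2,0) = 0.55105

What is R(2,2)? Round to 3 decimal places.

Richardson extrapolation on the trapezoidal column (denominator 4−1=3):
R(1,1) = 0.49254 + (0.49254 − 0.23070)/3 = 0.57982
R(2,1) = (4·0.55105 − 0.49254) / 3 = 0.57055
R(2,2) = 0.57055 + (0.57055 − 0.57982)/15 = 0.56993
(Column j=1 coincides with Simpson's rule on the same nodes.)

0.570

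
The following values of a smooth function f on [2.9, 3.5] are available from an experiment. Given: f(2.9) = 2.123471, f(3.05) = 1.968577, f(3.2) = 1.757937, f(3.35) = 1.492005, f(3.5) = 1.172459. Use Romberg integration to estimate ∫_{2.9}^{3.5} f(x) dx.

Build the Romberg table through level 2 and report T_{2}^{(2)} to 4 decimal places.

1.0327

T_{0}^{(0)} (trapezoid, 1 panel, h=0.6000): 0.988779
T_{1}^{(0)} (trapezoid, 2 panels, h=0.3000): 1.021771
T_{2}^{(0)} (trapezoid, 4 panels, h=0.1500): 1.029973
T_{1}^{(1)} = 1.021771 + (1.021771 − 0.988779)/3 = 1.032768
T_{2}^{(1)} = 1.029973 + (1.029973 − 1.021771)/3 = 1.032707
T_{2}^{(2)} = 1.032707 + (1.032707 − 1.032768)/15 = 1.032703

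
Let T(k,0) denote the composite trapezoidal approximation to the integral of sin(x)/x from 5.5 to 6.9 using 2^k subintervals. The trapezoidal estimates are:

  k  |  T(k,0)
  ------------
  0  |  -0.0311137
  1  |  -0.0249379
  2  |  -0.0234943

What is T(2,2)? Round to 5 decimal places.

Richardson extrapolation on the trapezoidal column (denominator 4−1=3):
T(1,1) = -0.0249379 + (-0.0249379 − (-0.0311137))/3 = -0.0228793
T(2,1) = (4·(-0.0234943) − (-0.0249379)) / 3 = -0.0230131
T(2,2) = -0.0230131 + (-0.0230131 − (-0.0228793))/15 = -0.0230220
(Column j=1 coincides with Simpson's rule on the same nodes.)

-0.02302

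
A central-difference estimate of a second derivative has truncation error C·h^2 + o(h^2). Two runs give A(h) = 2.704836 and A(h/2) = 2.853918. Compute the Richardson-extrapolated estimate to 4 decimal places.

2.9036

Extrapolated value = (4·A(h/2) − A(h)) / (4 − 1)
= (4·2.853918 − 2.704836) / 3
= 8.710836 / 3 = 2.903612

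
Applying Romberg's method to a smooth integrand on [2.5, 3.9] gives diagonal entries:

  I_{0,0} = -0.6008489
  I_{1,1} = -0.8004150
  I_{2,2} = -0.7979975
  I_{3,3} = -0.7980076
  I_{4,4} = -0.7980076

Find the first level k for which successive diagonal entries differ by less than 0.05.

k = 2

|I_{1,1} − I_{0,0}| = 0.1995661 ≥ 0.05
|I_{2,2} − I_{1,1}| = 0.0024175 < 0.05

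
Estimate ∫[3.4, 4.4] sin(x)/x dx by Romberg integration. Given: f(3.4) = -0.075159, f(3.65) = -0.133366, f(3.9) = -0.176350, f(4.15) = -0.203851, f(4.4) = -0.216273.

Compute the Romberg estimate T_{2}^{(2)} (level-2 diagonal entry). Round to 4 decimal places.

T_{0}^{(0)} (trapezoid, 1 panel, h=1.0000): -0.145716
T_{1}^{(0)} (trapezoid, 2 panels, h=0.5000): -0.161033
T_{2}^{(0)} (trapezoid, 4 panels, h=0.2500): -0.164821
T_{1}^{(1)} = -0.161033 + (-0.161033 − (-0.145716))/3 = -0.166139
T_{2}^{(1)} = -0.164821 + (-0.164821 − (-0.161033))/3 = -0.166084
T_{2}^{(2)} = -0.166084 + (-0.166084 − (-0.166139))/15 = -0.166080

-0.1661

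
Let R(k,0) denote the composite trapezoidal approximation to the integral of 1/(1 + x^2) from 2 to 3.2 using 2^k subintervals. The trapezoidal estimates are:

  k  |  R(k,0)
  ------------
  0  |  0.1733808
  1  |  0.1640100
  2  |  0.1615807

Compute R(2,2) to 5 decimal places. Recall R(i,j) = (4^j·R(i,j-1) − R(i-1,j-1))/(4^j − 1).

0.16076

R(1,1) = 0.1640100 + (0.1640100 − 0.1733808)/3 = 0.1608864
R(2,1) = 0.1615807 + (0.1615807 − 0.1640100)/3 = 0.1607709
R(2,2) = 0.1607709 + (0.1607709 − 0.1608864)/15 = 0.1607632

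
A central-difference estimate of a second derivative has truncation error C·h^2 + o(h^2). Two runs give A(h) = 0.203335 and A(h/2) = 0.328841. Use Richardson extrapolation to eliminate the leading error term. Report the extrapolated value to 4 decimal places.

0.3707

The leading error scales as h^2; refining by a factor of 2 reduces it by 2^2 = 4.
Extrapolated value = (4·A(h/2) − A(h)) / (4 − 1)
= (4·0.328841 − 0.203335) / 3
= 1.112029 / 3 = 0.370676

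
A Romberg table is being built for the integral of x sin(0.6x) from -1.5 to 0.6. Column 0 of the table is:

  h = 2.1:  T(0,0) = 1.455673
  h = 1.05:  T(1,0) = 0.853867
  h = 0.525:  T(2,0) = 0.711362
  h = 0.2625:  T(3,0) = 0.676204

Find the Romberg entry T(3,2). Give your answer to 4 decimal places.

0.6645

Richardson extrapolation on the trapezoidal column (denominator 4−1=3):
T(2,1) = (4·0.711362 − 0.853867) / 3 = 0.663860
T(3,1) = 0.676204 + (0.676204 − 0.711362)/3 = 0.664485
T(3,2) = (16·0.664485 − 0.663860) / 15 = 0.664527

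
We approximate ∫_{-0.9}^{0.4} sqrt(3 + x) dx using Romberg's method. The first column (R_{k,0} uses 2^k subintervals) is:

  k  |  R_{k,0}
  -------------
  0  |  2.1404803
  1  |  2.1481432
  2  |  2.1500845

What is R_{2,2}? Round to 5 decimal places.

2.15073

R_{1,1} = (4·2.1481432 − 2.1404803) / 3 = 2.1506975
R_{2,1} = 2.1500845 + (2.1500845 − 2.1481432)/3 = 2.1507316
R_{2,2} = (16·2.1507316 − 2.1506975) / 15 = 2.1507339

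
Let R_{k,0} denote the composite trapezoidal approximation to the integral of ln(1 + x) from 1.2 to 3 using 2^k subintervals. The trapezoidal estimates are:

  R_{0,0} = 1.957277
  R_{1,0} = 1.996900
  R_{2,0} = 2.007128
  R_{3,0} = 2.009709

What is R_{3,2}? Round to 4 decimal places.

R_{2,1} = 2.007128 + (2.007128 − 1.996900)/3 = 2.010537
R_{3,1} = (4·2.009709 − 2.007128) / 3 = 2.010569
R_{3,2} = (16·2.010569 − 2.010537) / 15 = 2.010571

2.0106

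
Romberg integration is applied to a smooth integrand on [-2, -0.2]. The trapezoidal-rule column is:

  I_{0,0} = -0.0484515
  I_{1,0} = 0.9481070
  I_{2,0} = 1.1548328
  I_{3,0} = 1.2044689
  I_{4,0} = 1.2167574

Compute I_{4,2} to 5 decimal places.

Richardson extrapolation on the trapezoidal column (denominator 4−1=3):
I_{3,1} = (4·1.2044689 − 1.1548328) / 3 = 1.2210143
I_{4,1} = 1.2167574 + (1.2167574 − 1.2044689)/3 = 1.2208536
I_{4,2} = (16·1.2208536 − 1.2210143) / 15 = 1.2208429

1.22084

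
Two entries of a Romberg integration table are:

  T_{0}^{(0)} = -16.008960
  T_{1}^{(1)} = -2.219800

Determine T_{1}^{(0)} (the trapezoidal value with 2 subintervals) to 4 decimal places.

From T_{1}^{(1)} = (4·T_{1}^{(0)} − T_{0}^{(0)})/3, solve for T_{1}^{(0)}:
4·T_{1}^{(0)} = 3·(-2.219800) + (-16.008960) = -22.668360
T_{1}^{(0)} = -5.667090

-5.6671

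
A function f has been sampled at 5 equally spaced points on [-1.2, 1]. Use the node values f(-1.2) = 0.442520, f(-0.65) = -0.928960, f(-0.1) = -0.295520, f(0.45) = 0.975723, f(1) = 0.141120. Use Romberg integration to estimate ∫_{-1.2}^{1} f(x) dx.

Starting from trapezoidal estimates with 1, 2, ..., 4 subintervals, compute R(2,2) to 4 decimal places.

R(0,0) (trapezoid, 1 panel, h=2.2000): 0.642004
R(1,0) (trapezoid, 2 panels, h=1.1000): -0.004070
R(2,0) (trapezoid, 4 panels, h=0.5500): 0.023685
R(1,1) = -0.004070 + (-0.004070 − 0.642004)/3 = -0.219428
R(2,1) = 0.023685 + (0.023685 − (-0.004070))/3 = 0.032937
R(2,2) = 0.032937 + (0.032937 − (-0.219428))/15 = 0.049761

0.0498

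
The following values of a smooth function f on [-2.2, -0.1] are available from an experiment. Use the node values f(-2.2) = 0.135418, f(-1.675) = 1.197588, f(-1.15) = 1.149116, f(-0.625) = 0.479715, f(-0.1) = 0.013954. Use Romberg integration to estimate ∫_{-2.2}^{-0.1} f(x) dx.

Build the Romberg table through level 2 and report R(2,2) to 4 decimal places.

1.5985

R(0,0) (trapezoid, 1 panel, h=2.1000): 0.156841
R(1,0) (trapezoid, 2 panels, h=1.0500): 1.284992
R(2,0) (trapezoid, 4 panels, h=0.5250): 1.523080
R(1,1) = 1.284992 + (1.284992 − 0.156841)/3 = 1.661042
R(2,1) = 1.523080 + (1.523080 − 1.284992)/3 = 1.602443
R(2,2) = 1.602443 + (1.602443 − 1.661042)/15 = 1.598536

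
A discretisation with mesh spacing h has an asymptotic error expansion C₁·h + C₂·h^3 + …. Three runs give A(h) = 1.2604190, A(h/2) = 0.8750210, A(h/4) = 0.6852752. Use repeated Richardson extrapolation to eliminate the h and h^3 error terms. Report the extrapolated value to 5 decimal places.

0.49637

First eliminate the h term (factor 2^1 = 2):
  B₁ = (2·0.8750210 − 1.2604190)/1 = 0.4896230
  B₂ = (2·0.6852752 − 0.8750210)/1 = 0.4955294
Then eliminate the h^3 term (factor 2^3 = 8):
  (8·0.4955294 − 0.4896230)/7 = 0.4963732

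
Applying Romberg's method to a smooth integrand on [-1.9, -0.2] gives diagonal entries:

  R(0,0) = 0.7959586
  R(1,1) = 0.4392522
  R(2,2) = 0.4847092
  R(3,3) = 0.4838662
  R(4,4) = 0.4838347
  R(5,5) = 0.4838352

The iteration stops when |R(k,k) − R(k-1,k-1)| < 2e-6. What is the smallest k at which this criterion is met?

k = 5

|R(1,1) − R(0,0)| = 0.3567064 ≥ 2e-6
|R(2,2) − R(1,1)| = 0.0454570 ≥ 2e-6
|R(3,3) − R(2,2)| = 0.0008430 ≥ 2e-6
|R(4,4) − R(3,3)| = 0.0000315 ≥ 2e-6
|R(5,5) − R(4,4)| = 0.0000005 < 2e-6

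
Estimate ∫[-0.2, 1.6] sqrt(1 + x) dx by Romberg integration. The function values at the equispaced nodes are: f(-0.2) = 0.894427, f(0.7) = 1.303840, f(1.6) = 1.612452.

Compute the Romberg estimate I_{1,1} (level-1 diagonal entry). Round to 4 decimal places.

2.3167

I_{0,0} (trapezoid, 1 panel, h=1.8000): 2.256191
I_{1,0} (trapezoid, 2 panels, h=0.9000): 2.301552
I_{1,1} = 2.301552 + (2.301552 − 2.256191)/3 = 2.316672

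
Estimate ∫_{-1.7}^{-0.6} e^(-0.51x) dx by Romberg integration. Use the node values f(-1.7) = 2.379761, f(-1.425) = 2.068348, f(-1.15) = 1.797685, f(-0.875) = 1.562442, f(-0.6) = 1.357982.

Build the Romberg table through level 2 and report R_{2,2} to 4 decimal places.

R_{0,0} (trapezoid, 1 panel, h=1.1000): 2.055759
R_{1,0} (trapezoid, 2 panels, h=0.5500): 2.016606
R_{2,0} (trapezoid, 4 panels, h=0.2750): 2.006770
R_{1,1} = 2.016606 + (2.016606 − 2.055759)/3 = 2.003555
R_{2,1} = 2.006770 + (2.006770 − 2.016606)/3 = 2.003491
R_{2,2} = 2.003491 + (2.003491 − 2.003555)/15 = 2.003487

2.0035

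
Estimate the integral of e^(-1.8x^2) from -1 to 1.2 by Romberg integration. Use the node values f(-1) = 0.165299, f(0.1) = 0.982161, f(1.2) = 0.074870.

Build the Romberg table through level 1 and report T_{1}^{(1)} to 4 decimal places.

1.5286

T_{0}^{(0)} (trapezoid, 1 panel, h=2.2000): 0.264186
T_{1}^{(0)} (trapezoid, 2 panels, h=1.1000): 1.212470
T_{1}^{(1)} = 1.212470 + (1.212470 − 0.264186)/3 = 1.528565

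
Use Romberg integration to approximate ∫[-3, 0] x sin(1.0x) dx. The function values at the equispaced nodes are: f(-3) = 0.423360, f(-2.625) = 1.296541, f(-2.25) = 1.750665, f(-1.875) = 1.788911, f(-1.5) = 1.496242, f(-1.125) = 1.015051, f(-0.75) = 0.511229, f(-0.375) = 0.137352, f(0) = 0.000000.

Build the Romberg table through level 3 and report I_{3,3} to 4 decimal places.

I_{0,0} (trapezoid, 1 panel, h=3.0000): 0.635040
I_{1,0} (trapezoid, 2 panels, h=1.5000): 2.561883
I_{2,0} (trapezoid, 4 panels, h=0.7500): 2.977362
I_{3,0} (trapezoid, 8 panels, h=0.3750): 3.077877
I_{1,1} = 2.561883 + (2.561883 − 0.635040)/3 = 3.204164
I_{2,1} = 2.977362 + (2.977362 − 2.561883)/3 = 3.115855
I_{3,1} = 3.077877 + (3.077877 − 2.977362)/3 = 3.111382
I_{2,2} = 3.115855 + (3.115855 − 3.204164)/15 = 3.109968
I_{3,2} = 3.111382 + (3.111382 − 3.115855)/15 = 3.111084
I_{3,3} = 3.111084 + (3.111084 − 3.109968)/63 = 3.111102

3.1111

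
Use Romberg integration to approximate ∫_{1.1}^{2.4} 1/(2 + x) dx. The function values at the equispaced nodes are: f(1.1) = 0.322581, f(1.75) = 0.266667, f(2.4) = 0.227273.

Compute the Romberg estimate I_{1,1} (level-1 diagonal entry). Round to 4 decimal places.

I_{0,0} (trapezoid, 1 panel, h=1.3000): 0.357405
I_{1,0} (trapezoid, 2 panels, h=0.6500): 0.352036
I_{1,1} = 0.352036 + (0.352036 − 0.357405)/3 = 0.350246

0.3502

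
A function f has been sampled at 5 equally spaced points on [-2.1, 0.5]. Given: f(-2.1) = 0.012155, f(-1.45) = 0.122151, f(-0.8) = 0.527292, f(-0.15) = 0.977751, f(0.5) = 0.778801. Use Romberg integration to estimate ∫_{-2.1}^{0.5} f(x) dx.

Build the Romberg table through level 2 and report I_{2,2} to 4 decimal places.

I_{0,0} (trapezoid, 1 panel, h=2.6000): 1.028243
I_{1,0} (trapezoid, 2 panels, h=1.3000): 1.199601
I_{2,0} (trapezoid, 4 panels, h=0.6500): 1.314737
I_{1,1} = 1.199601 + (1.199601 − 1.028243)/3 = 1.256720
I_{2,1} = 1.314737 + (1.314737 − 1.199601)/3 = 1.353116
I_{2,2} = 1.353116 + (1.353116 − 1.256720)/15 = 1.359542

1.3595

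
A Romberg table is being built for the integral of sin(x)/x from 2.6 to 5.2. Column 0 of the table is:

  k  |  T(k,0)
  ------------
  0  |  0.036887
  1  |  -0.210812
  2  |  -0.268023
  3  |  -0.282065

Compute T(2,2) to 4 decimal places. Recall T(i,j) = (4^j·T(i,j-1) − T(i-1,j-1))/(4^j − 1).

Richardson extrapolation on the trapezoidal column (denominator 4−1=3):
T(1,1) = -0.210812 + (-0.210812 − 0.036887)/3 = -0.293378
T(2,1) = -0.268023 + (-0.268023 − (-0.210812))/3 = -0.287093
T(2,2) = (16·(-0.287093) − (-0.293378)) / 15 = -0.286674

-0.2867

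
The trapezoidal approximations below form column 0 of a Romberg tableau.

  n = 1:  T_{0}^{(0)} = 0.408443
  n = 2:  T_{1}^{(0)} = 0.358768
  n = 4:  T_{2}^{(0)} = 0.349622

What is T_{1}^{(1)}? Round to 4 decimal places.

0.3422

Richardson extrapolation on the trapezoidal column (denominator 4−1=3):
T_{1}^{(1)} = 0.358768 + (0.358768 − 0.408443)/3 = 0.342210
(Column j=1 coincides with Simpson's rule on the same nodes.)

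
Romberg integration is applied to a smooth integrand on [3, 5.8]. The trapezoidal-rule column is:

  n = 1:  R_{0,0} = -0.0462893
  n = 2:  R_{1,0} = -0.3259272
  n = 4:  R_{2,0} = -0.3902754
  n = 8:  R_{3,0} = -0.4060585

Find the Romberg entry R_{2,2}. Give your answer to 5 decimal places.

-0.41123

Richardson extrapolation on the trapezoidal column (denominator 4−1=3):
R_{1,1} = (4·(-0.3259272) − (-0.0462893)) / 3 = -0.4191398
R_{2,1} = -0.3902754 + (-0.3902754 − (-0.3259272))/3 = -0.4117248
R_{2,2} = -0.4117248 + (-0.4117248 − (-0.4191398))/15 = -0.4112305
(Column j=1 coincides with Simpson's rule on the same nodes.)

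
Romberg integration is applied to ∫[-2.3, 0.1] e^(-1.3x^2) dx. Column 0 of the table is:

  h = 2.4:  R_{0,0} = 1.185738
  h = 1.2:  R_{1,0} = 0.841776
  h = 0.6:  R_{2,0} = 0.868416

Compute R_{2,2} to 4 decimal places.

R_{1,1} = (4·0.841776 − 1.185738) / 3 = 0.727122
R_{2,1} = (4·0.868416 − 0.841776) / 3 = 0.877296
R_{2,2} = (16·0.877296 − 0.727122) / 15 = 0.887308

0.8873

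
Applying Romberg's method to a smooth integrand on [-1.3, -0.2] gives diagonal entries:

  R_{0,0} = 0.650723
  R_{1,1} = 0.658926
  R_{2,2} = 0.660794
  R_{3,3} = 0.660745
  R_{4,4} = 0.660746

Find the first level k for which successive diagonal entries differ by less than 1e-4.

k = 3

|R_{1,1} − R_{0,0}| = 0.008203 ≥ 1e-4
|R_{2,2} − R_{1,1}| = 0.001868 ≥ 1e-4
|R_{3,3} − R_{2,2}| = 0.000049 < 1e-4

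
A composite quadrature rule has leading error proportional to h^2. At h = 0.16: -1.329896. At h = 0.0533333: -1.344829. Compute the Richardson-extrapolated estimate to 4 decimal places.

Extrapolated value = (9·A(h/3) − A(h)) / (9 − 1)
= (9·(-1.344829) − (-1.329896)) / 8
= -10.773565 / 8 = -1.346696

-1.3467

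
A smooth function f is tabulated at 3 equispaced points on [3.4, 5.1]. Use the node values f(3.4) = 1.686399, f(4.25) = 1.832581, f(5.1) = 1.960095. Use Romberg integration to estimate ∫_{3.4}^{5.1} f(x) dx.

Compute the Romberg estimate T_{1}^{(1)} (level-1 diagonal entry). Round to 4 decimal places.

T_{0}^{(0)} (trapezoid, 1 panel, h=1.7000): 3.099520
T_{1}^{(0)} (trapezoid, 2 panels, h=0.8500): 3.107454
T_{1}^{(1)} = 3.107454 + (3.107454 − 3.099520)/3 = 3.110099

3.1101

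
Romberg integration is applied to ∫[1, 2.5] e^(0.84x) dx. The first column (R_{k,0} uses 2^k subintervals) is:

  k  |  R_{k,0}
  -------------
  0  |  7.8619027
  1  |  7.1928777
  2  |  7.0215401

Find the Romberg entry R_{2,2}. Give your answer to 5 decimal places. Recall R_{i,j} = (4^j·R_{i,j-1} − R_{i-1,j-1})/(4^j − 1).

6.96406

Richardson extrapolation on the trapezoidal column (denominator 4−1=3):
R_{1,1} = (4·7.1928777 − 7.8619027) / 3 = 6.9698694
R_{2,1} = (4·7.0215401 − 7.1928777) / 3 = 6.9644276
R_{2,2} = 6.9644276 + (6.9644276 − 6.9698694)/15 = 6.9640648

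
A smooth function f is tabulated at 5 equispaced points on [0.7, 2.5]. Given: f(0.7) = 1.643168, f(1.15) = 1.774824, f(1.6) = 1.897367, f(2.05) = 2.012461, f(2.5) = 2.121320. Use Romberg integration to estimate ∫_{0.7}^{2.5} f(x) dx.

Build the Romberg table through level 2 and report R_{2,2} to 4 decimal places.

3.4063

R_{0,0} (trapezoid, 1 panel, h=1.8000): 3.388039
R_{1,0} (trapezoid, 2 panels, h=0.9000): 3.401650
R_{2,0} (trapezoid, 4 panels, h=0.4500): 3.405103
R_{1,1} = 3.401650 + (3.401650 − 3.388039)/3 = 3.406187
R_{2,1} = 3.405103 + (3.405103 − 3.401650)/3 = 3.406254
R_{2,2} = 3.406254 + (3.406254 − 3.406187)/15 = 3.406258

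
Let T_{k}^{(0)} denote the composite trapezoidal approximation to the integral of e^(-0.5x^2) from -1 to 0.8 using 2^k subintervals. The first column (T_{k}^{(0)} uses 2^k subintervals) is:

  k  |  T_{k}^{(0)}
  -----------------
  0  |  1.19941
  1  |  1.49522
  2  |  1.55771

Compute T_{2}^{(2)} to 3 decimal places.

Richardson extrapolation on the trapezoidal column (denominator 4−1=3):
T_{1}^{(1)} = (4·1.49522 − 1.19941) / 3 = 1.59382
T_{2}^{(1)} = (4·1.55771 − 1.49522) / 3 = 1.57854
T_{2}^{(2)} = (16·1.57854 − 1.59382) / 15 = 1.57752

1.578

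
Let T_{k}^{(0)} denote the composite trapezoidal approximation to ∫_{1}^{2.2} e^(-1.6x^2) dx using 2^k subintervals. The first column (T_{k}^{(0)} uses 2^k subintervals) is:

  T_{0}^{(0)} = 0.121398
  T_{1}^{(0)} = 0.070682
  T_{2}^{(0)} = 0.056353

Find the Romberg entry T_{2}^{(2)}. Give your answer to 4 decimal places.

0.0514

Richardson extrapolation on the trapezoidal column (denominator 4−1=3):
T_{1}^{(1)} = (4·0.070682 − 0.121398) / 3 = 0.053777
T_{2}^{(1)} = 0.056353 + (0.056353 − 0.070682)/3 = 0.051577
T_{2}^{(2)} = 0.051577 + (0.051577 − 0.053777)/15 = 0.051430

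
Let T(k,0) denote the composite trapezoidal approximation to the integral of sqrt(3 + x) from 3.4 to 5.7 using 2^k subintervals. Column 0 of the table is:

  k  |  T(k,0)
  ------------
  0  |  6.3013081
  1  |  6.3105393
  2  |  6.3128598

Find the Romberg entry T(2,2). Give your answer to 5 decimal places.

6.31363

T(1,1) = 6.3105393 + (6.3105393 − 6.3013081)/3 = 6.3136164
T(2,1) = (4·6.3128598 − 6.3105393) / 3 = 6.3136333
T(2,2) = 6.3136333 + (6.3136333 − 6.3136164)/15 = 6.3136344
(Column j=1 coincides with Simpson's rule on the same nodes.)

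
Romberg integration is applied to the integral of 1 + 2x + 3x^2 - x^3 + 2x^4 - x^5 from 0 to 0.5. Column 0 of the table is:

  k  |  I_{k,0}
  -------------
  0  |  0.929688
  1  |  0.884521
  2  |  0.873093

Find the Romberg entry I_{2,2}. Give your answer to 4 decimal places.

0.8693

Richardson extrapolation on the trapezoidal column (denominator 4−1=3):
I_{1,1} = 0.884521 + (0.884521 − 0.929688)/3 = 0.869465
I_{2,1} = (4·0.873093 − 0.884521) / 3 = 0.869284
I_{2,2} = 0.869284 + (0.869284 − 0.869465)/15 = 0.869272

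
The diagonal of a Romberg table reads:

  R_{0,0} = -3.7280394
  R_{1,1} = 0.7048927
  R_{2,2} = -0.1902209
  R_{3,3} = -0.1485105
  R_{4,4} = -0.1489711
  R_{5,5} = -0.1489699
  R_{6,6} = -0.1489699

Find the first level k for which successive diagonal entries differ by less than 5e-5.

k = 5

|R_{1,1} − R_{0,0}| = 4.4329321 ≥ 5e-5
|R_{2,2} − R_{1,1}| = 0.8951136 ≥ 5e-5
|R_{3,3} − R_{2,2}| = 0.0417104 ≥ 5e-5
|R_{4,4} − R_{3,3}| = 0.0004606 ≥ 5e-5
|R_{5,5} − R_{4,4}| = 0.0000012 < 5e-5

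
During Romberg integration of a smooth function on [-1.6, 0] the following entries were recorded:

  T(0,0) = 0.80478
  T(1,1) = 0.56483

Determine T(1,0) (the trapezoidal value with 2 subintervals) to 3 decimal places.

0.625

From T(1,1) = (4·T(1,0) − T(0,0))/3, solve for T(1,0):
4·T(1,0) = 3·0.56483 + 0.80478 = 2.49927
T(1,0) = 0.62482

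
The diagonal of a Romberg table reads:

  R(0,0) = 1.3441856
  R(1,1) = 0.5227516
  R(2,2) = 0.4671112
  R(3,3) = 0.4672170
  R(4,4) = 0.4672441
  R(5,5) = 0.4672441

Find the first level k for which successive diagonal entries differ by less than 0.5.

|R(1,1) − R(0,0)| = 0.8214340 ≥ 0.5
|R(2,2) − R(1,1)| = 0.0556404 < 0.5

k = 2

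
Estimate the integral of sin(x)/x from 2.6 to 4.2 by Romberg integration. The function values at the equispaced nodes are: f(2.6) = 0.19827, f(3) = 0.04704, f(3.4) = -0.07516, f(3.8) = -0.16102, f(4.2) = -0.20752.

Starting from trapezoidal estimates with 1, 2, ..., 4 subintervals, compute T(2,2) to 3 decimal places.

-0.082

T(0,0) (trapezoid, 1 panel, h=1.6000): -0.00740
T(1,0) (trapezoid, 2 panels, h=0.8000): -0.06383
T(2,0) (trapezoid, 4 panels, h=0.4000): -0.07751
T(1,1) = -0.06383 + (-0.06383 − (-0.00740))/3 = -0.08264
T(2,1) = -0.07751 + (-0.07751 − (-0.06383))/3 = -0.08207
T(2,2) = -0.08207 + (-0.08207 − (-0.08264))/15 = -0.08203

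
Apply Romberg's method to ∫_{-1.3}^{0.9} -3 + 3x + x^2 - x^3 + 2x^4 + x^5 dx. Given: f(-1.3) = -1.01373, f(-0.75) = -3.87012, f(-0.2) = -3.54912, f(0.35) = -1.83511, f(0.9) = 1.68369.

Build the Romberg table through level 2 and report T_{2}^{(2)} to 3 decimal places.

-5.389

T_{0}^{(0)} (trapezoid, 1 panel, h=2.2000): 0.73696
T_{1}^{(0)} (trapezoid, 2 panels, h=1.1000): -3.53555
T_{2}^{(0)} (trapezoid, 4 panels, h=0.5500): -4.90565
T_{1}^{(1)} = -3.53555 + (-3.53555 − 0.73696)/3 = -4.95972
T_{2}^{(1)} = -4.90565 + (-4.90565 − (-3.53555))/3 = -5.36235
T_{2}^{(2)} = -5.36235 + (-5.36235 − (-4.95972))/15 = -5.38919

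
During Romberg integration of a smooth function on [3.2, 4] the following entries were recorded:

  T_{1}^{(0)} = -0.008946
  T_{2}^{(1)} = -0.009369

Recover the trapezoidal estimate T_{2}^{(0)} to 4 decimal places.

-0.0093

From T_{2}^{(1)} = (4·T_{2}^{(0)} − T_{1}^{(0)})/3, solve for T_{2}^{(0)}:
4·T_{2}^{(0)} = 3·(-0.009369) + (-0.008946) = -0.037053
T_{2}^{(0)} = -0.009263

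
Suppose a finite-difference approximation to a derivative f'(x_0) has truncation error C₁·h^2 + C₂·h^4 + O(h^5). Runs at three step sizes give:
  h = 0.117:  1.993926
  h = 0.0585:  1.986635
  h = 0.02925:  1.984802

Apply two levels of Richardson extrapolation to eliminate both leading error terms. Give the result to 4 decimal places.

1.9842

First eliminate the h^2 term (factor 2^2 = 4):
  B₁ = (4·1.986635 − 1.993926)/3 = 1.984205
  B₂ = (4·1.984802 − 1.986635)/3 = 1.984191
Then eliminate the h^4 term (factor 2^4 = 16):
  (16·1.984191 − 1.984205)/15 = 1.984190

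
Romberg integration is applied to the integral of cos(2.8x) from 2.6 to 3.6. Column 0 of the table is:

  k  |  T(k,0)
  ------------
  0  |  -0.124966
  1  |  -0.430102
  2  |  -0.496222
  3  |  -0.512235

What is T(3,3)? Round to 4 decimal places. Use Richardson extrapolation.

-0.5175

T(1,1) = -0.430102 + (-0.430102 − (-0.124966))/3 = -0.531814
T(2,1) = -0.496222 + (-0.496222 − (-0.430102))/3 = -0.518262
T(3,1) = -0.512235 + (-0.512235 − (-0.496222))/3 = -0.517573
T(2,2) = -0.518262 + (-0.518262 − (-0.531814))/15 = -0.517359
T(3,2) = (16·(-0.517573) − (-0.518262)) / 15 = -0.517527
T(3,3) = -0.517527 + (-0.517527 − (-0.517359))/63 = -0.517530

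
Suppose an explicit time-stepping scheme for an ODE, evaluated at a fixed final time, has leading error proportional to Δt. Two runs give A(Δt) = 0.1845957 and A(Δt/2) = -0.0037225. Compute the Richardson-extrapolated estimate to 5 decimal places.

-0.19204

The leading error scales as Δt; refining by a factor of 2 reduces it by 2^1 = 2.
Extrapolated value = (2·A(Δt/2) − A(Δt)) / (2 − 1)
= (2·(-0.0037225) − 0.1845957) / 1
= -0.1920407 / 1 = -0.1920407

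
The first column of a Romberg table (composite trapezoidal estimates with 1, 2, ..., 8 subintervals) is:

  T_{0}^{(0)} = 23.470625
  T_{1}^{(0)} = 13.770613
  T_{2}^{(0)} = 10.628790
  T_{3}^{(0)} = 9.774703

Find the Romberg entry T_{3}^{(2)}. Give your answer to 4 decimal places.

9.4839

Richardson extrapolation on the trapezoidal column (denominator 4−1=3):
T_{2}^{(1)} = 10.628790 + (10.628790 − 13.770613)/3 = 9.581516
T_{3}^{(1)} = (4·9.774703 − 10.628790) / 3 = 9.490007
T_{3}^{(2)} = (16·9.490007 − 9.581516) / 15 = 9.483906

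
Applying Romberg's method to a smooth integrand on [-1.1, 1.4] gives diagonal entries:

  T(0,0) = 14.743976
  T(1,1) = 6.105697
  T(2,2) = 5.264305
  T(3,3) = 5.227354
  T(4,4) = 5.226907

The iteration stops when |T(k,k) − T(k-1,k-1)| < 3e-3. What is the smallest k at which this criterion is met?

|T(1,1) − T(0,0)| = 8.638279 ≥ 3e-3
|T(2,2) − T(1,1)| = 0.841392 ≥ 3e-3
|T(3,3) − T(2,2)| = 0.036951 ≥ 3e-3
|T(4,4) − T(3,3)| = 0.000447 < 3e-3

k = 4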